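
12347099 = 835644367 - 823297268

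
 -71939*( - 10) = 719390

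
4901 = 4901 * 1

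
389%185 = 19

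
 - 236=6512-6748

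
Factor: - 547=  - 547^1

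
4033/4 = 1008+1/4= 1008.25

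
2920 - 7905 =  - 4985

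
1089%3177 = 1089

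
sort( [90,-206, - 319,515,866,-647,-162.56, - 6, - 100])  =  [-647,-319, - 206,-162.56,  -  100,-6,90,  515,  866] 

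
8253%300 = 153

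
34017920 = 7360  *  4622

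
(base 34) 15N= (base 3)1211222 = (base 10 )1349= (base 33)17T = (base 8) 2505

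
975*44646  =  43529850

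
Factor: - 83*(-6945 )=3^1  *5^1*83^1*463^1 = 576435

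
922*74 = 68228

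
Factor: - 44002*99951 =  - 4398043902 = - 2^1*3^1*7^2*449^1* 33317^1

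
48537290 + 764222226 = 812759516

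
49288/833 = 59 + 141/833 = 59.17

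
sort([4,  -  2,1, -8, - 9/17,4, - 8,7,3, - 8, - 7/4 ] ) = [ - 8 , - 8,-8, - 2, - 7/4,-9/17,1, 3,4 , 4,7 ] 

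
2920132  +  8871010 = 11791142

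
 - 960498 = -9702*99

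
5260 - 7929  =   - 2669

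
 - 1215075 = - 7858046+6642971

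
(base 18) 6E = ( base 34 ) 3k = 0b1111010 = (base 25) 4M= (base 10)122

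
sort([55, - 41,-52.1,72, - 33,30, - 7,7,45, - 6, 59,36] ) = [ - 52.1, - 41, - 33, - 7, - 6,  7,30,36,45,55,59,72]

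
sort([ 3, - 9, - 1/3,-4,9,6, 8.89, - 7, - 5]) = [ - 9,-7, - 5, - 4, - 1/3, 3, 6 , 8.89, 9] 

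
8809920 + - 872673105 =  - 863863185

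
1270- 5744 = -4474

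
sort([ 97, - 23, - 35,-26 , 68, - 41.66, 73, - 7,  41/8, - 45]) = [-45, - 41.66, - 35 , - 26,  -  23, - 7 , 41/8,  68,73, 97]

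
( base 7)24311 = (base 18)119B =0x18b9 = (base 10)6329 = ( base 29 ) 7f7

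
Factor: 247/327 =3^ ( - 1)*13^1*19^1 * 109^ ( - 1) 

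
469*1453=681457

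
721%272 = 177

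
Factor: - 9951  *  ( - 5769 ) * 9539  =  547608415941=3^3*31^1*107^1*  641^1*9539^1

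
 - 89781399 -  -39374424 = -50406975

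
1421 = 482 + 939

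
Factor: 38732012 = 2^2*11^1 * 193^1*4561^1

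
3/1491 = 1/497 = 0.00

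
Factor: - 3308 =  - 2^2*827^1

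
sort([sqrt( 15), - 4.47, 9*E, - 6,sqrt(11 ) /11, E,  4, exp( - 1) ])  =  [ - 6,- 4.47, sqrt( 11)/11, exp( - 1 ), E, sqrt(15),  4, 9*E] 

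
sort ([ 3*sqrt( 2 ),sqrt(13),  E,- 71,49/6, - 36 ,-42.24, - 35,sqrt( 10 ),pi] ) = [  -  71, - 42.24, - 36 , - 35,E, pi,sqrt( 10),sqrt(13 ),3*sqrt( 2),49/6]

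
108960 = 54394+54566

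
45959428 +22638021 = 68597449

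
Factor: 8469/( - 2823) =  - 3= - 3^1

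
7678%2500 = 178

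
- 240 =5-245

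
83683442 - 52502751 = 31180691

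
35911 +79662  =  115573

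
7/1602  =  7/1602   =  0.00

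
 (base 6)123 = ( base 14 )39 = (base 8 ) 63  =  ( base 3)1220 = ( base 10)51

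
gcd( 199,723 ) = 1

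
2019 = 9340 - 7321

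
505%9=1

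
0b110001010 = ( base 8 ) 612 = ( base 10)394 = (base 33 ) bv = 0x18A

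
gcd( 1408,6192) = 16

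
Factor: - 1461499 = - 13^1  *  19^1*61^1*97^1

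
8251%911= 52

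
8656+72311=80967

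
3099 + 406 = 3505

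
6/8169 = 2/2723 = 0.00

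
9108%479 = 7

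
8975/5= 1795= 1795.00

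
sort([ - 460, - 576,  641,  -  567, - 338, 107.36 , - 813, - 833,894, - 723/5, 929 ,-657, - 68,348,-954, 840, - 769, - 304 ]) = [-954, - 833, - 813, - 769, - 657 , - 576,-567, - 460, - 338, - 304, - 723/5, - 68,  107.36, 348, 641, 840, 894, 929] 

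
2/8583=2/8583 = 0.00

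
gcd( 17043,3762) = 57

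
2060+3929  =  5989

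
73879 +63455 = 137334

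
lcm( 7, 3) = 21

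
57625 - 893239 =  - 835614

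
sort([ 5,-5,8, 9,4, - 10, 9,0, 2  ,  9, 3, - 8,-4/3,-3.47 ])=[- 10, -8, - 5,  -  3.47, - 4/3,0, 2,3,4,5, 8, 9, 9,9]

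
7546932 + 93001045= 100547977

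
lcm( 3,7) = 21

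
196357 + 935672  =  1132029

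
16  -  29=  - 13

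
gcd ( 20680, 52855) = 55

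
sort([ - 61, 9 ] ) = [-61, 9]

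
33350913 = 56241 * 593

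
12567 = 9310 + 3257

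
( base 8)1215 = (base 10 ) 653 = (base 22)17F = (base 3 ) 220012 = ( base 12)465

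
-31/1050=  - 31/1050 = -0.03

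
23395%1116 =1075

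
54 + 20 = 74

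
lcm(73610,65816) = 5594360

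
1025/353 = 2 +319/353 = 2.90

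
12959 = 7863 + 5096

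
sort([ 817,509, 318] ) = [ 318,509, 817 ]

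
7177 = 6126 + 1051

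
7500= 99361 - 91861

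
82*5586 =458052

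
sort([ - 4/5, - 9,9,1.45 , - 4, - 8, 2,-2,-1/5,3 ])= [-9, - 8, - 4, - 2,  -  4/5 ,-1/5,1.45,2, 3,9 ]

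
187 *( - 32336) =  - 6046832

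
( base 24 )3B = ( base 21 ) 3k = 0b1010011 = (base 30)2N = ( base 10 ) 83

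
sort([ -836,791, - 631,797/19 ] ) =[-836,  -  631,797/19,791] 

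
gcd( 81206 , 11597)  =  1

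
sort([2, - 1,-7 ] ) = [-7, - 1,2 ]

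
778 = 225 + 553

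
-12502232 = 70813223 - 83315455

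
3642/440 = 1821/220=8.28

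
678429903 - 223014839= 455415064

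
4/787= 4/787  =  0.01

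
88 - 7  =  81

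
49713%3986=1881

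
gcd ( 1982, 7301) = 1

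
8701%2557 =1030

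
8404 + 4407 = 12811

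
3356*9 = 30204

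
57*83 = 4731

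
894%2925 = 894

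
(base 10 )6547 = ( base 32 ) 6cj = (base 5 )202142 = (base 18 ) 123d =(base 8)14623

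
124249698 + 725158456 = 849408154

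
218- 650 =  - 432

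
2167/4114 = 197/374 = 0.53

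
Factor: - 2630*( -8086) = 2^2*5^1*13^1*263^1 * 311^1 = 21266180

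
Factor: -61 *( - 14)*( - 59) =-50386  =  -2^1*7^1*59^1*61^1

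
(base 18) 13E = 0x188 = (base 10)392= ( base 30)d2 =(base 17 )161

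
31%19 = 12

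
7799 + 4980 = 12779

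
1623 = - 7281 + 8904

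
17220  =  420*41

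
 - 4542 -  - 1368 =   -  3174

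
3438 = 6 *573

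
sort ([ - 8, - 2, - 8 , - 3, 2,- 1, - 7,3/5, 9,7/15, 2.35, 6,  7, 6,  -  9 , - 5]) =[-9, - 8, - 8,-7,-5, - 3,- 2, - 1 , 7/15,3/5,2,2.35,  6  ,  6,7, 9]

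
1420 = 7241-5821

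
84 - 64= 20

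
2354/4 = 1177/2 = 588.50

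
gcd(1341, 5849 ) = 1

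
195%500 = 195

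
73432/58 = 36716/29= 1266.07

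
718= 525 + 193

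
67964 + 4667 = 72631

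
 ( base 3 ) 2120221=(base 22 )3JI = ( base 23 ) 3d2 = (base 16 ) 760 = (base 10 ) 1888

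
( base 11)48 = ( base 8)64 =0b110100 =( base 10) 52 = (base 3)1221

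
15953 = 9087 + 6866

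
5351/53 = 5351/53   =  100.96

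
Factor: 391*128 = 2^7*17^1*23^1 = 50048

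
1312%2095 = 1312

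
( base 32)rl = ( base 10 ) 885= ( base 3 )1012210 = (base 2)1101110101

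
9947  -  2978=6969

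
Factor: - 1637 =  - 1637^1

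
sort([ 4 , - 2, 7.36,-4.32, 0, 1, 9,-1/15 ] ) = [  -  4.32,-2,-1/15,0 , 1,4,7.36,9]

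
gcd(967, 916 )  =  1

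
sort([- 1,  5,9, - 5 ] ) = [-5, - 1,  5, 9 ] 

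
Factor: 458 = 2^1  *  229^1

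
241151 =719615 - 478464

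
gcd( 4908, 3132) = 12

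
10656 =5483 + 5173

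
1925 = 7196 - 5271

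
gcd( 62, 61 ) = 1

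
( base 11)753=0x389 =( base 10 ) 905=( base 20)255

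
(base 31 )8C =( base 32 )84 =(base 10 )260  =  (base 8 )404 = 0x104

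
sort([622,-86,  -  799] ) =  [ - 799, - 86, 622] 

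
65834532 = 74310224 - 8475692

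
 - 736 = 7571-8307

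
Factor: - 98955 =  - 3^3*5^1* 733^1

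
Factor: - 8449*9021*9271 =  - 3^1*7^1*17^1*31^1*71^1*73^1*97^1*127^1 = - 706621055259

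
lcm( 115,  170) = 3910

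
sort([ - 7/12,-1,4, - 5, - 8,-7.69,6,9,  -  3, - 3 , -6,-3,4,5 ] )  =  [ - 8, -7.69,-6,  -  5, - 3,  -  3,  -  3, - 1,-7/12,  4, 4,  5,6,9]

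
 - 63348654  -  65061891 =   -  128410545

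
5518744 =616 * 8959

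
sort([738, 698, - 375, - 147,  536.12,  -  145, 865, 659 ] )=[  -  375, - 147, - 145,536.12, 659, 698, 738,865 ] 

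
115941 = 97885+18056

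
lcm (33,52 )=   1716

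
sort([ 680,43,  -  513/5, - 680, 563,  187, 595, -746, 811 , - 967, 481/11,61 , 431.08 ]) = [ - 967,- 746,  -  680,- 513/5,43,481/11, 61,187, 431.08,563, 595,680, 811]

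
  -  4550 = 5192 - 9742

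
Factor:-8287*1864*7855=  - 121335933640 = - 2^3*5^1* 233^1*1571^1* 8287^1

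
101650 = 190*535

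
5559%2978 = 2581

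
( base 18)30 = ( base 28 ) 1Q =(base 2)110110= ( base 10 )54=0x36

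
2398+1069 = 3467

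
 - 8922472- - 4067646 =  - 4854826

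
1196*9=10764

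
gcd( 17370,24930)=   90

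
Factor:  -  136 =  - 2^3*17^1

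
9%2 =1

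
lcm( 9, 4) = 36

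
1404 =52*27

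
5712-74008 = - 68296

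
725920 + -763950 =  - 38030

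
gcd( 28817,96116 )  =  1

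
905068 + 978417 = 1883485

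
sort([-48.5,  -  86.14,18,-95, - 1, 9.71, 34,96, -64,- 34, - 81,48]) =[ - 95, - 86.14, - 81, - 64, - 48.5,- 34, - 1,9.71,18,34,  48, 96 ]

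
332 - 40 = 292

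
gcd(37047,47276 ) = 53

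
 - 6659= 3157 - 9816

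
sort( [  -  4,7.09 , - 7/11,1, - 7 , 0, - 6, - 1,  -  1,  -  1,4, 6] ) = [ -7,  -  6,-4 ,  -  1,  -  1, - 1 , - 7/11, 0, 1, 4,6, 7.09]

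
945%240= 225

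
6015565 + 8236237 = 14251802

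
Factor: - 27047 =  - 17^1*37^1*43^1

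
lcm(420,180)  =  1260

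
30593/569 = 53  +  436/569 = 53.77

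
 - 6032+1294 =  - 4738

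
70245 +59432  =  129677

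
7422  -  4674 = 2748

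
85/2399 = 85/2399=0.04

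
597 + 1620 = 2217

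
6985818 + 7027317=14013135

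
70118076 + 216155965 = 286274041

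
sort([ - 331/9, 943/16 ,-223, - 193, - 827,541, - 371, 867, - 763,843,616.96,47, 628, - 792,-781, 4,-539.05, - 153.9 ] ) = [ - 827,-792, - 781, - 763 , - 539.05, - 371, - 223,  -  193, - 153.9, - 331/9,  4,  47,943/16,541, 616.96, 628,843,867 ]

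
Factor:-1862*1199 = -2^1*7^2*11^1*19^1 * 109^1 = - 2232538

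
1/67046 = 1/67046=0.00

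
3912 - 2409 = 1503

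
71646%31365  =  8916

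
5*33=165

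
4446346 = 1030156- -3416190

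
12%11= 1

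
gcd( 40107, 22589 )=461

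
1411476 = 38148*37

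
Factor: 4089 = 3^1*29^1*47^1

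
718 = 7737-7019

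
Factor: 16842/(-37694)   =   - 21/47 = -  3^1*7^1*47^ ( - 1)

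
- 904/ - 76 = 11 + 17/19=11.89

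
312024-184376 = 127648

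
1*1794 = 1794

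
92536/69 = 1341 + 7/69 = 1341.10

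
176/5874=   8/267=0.03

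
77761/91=854  +  47/91 =854.52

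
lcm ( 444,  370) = 2220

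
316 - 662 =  - 346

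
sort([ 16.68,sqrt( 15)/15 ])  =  [ sqrt( 15)/15, 16.68]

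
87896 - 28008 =59888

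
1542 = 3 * 514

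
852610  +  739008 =1591618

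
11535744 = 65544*176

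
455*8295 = 3774225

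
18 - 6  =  12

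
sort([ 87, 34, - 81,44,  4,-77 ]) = [ - 81, - 77,4,34,44,87 ]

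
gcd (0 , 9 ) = 9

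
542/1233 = 542/1233 = 0.44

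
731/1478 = 731/1478 = 0.49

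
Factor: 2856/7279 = 2^3*3^1*7^1*17^1*29^( -1 )*251^( - 1) 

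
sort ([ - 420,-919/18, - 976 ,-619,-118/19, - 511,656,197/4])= [ - 976, - 619, - 511, - 420, - 919/18, - 118/19, 197/4,656 ]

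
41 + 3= 44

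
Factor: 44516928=2^6*3^1*231859^1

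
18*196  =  3528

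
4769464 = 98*48668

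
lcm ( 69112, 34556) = 69112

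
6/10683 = 2/3561=0.00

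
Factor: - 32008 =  - 2^3*4001^1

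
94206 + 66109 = 160315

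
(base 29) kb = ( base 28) l3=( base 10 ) 591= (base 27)LO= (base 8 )1117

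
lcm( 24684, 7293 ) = 320892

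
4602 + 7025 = 11627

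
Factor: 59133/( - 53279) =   -  3^1*23^1*857^1*53279^( - 1)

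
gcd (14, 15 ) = 1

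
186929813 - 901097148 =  - 714167335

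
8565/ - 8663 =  -1 + 98/8663 = - 0.99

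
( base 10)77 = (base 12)65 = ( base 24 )35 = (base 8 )115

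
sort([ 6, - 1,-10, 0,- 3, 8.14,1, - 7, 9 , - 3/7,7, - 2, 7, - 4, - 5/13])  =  [ - 10, - 7, - 4 ,  -  3,  -  2, - 1, - 3/7,  -  5/13, 0, 1, 6,7, 7, 8.14, 9]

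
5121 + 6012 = 11133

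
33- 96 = - 63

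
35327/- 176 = - 201 + 49/176 =- 200.72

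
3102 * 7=21714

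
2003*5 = 10015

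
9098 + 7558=16656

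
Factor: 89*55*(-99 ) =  - 3^2*5^1 * 11^2*89^1 = -484605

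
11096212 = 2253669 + 8842543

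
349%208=141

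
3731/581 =6+35/83 = 6.42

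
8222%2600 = 422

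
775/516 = 1 + 259/516= 1.50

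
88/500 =22/125 = 0.18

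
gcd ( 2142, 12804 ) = 6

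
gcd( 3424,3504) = 16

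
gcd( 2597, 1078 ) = 49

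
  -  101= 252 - 353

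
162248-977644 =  - 815396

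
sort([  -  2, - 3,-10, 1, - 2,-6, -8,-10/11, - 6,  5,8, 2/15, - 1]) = [ - 10, - 8, - 6, - 6, - 3 , - 2, - 2, - 1, - 10/11,  2/15,1,5, 8]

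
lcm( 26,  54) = 702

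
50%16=2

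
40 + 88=128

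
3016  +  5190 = 8206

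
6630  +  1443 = 8073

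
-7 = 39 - 46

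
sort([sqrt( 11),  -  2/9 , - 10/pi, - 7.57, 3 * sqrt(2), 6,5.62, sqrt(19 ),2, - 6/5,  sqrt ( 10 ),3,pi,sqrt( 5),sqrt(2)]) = [ - 7.57, - 10/pi, - 6/5 , - 2/9, sqrt(2),2,sqrt( 5 ), 3,pi,sqrt( 10),sqrt( 11 ),3*sqrt(2) , sqrt( 19), 5.62 , 6] 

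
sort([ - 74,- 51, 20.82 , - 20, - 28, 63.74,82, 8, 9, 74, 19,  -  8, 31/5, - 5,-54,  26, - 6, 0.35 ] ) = [ - 74, - 54, - 51, - 28, - 20, - 8,-6, - 5, 0.35 , 31/5, 8, 9,  19,20.82,  26, 63.74,74, 82]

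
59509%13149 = 6913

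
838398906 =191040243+647358663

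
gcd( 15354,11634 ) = 6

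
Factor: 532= 2^2*7^1*19^1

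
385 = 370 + 15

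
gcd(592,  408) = 8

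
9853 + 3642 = 13495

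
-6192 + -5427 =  - 11619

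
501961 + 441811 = 943772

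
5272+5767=11039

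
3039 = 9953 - 6914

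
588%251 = 86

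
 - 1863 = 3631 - 5494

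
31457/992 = 31457/992 =31.71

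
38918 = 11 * 3538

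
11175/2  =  5587 + 1/2 = 5587.50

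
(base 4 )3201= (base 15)100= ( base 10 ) 225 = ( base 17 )d4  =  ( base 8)341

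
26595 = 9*2955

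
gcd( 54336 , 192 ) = 192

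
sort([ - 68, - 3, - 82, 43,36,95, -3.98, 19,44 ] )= [ - 82 , - 68,- 3.98,-3, 19, 36, 43, 44,95]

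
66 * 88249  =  5824434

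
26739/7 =26739/7 = 3819.86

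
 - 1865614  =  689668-2555282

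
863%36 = 35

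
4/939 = 4/939 = 0.00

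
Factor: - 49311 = - 3^2 * 5479^1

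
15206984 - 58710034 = - 43503050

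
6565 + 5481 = 12046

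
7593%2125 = 1218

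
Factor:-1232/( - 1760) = 7/10 = 2^( - 1 )*5^( - 1)*7^1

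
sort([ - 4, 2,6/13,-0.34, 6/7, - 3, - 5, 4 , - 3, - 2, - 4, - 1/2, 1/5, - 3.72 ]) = [ - 5, - 4, - 4, - 3.72, - 3,- 3,  -  2, - 1/2,  -  0.34,1/5 , 6/13, 6/7, 2 , 4]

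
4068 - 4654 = -586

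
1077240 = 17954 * 60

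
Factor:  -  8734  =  -2^1*11^1 * 397^1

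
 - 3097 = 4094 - 7191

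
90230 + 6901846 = 6992076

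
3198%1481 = 236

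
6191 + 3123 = 9314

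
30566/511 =30566/511 = 59.82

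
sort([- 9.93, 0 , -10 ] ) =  [ - 10,-9.93, 0 ]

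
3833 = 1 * 3833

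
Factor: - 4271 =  -4271^1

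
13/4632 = 13/4632 = 0.00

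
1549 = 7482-5933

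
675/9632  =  675/9632= 0.07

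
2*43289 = 86578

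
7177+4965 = 12142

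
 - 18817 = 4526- 23343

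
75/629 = 75/629= 0.12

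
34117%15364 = 3389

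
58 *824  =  47792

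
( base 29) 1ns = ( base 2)11000000000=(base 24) 2g0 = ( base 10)1536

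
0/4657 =0 =0.00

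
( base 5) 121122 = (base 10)4537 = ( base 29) 5BD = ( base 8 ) 10671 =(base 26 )6id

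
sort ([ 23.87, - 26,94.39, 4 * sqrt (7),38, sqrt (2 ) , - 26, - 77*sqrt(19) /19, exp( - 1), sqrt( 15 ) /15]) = [ - 26,-26,  -  77*sqrt(19 ) /19,sqrt( 15) /15,exp( - 1),sqrt(2),4*sqrt( 7 ),23.87, 38,94.39] 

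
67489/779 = 86 + 495/779= 86.64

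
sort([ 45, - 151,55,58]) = [-151, 45,55,58] 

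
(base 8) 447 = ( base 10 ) 295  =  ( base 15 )14A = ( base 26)b9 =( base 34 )8n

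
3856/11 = 350 + 6/11 = 350.55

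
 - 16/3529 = -1 + 3513/3529 = - 0.00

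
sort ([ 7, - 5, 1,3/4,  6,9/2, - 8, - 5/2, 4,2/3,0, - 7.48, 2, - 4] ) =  [ - 8, - 7.48, - 5, - 4,-5/2, 0,2/3,  3/4, 1, 2, 4, 9/2, 6,7 ] 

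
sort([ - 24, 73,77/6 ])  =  [  -  24, 77/6, 73] 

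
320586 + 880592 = 1201178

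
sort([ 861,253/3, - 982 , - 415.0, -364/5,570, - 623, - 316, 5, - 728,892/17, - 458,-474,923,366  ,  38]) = [ - 982, - 728,-623,-474,-458, - 415.0,-316, - 364/5,5,38,892/17,253/3,366, 570,861,  923]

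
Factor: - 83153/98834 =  - 2^( - 1)* 7^2*1697^1*49417^( - 1 ) 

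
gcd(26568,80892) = 108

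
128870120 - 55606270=73263850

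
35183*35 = 1231405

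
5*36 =180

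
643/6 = 643/6 = 107.17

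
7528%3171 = 1186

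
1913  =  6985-5072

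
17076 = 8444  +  8632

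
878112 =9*97568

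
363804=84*4331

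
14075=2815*5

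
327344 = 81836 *4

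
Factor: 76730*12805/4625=39301106/185 = 2^1 * 5^( - 1 ) * 13^1*37^( - 1)*197^1*7673^1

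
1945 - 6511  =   - 4566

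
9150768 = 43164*212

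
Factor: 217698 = 2^1*3^1*13^1*2791^1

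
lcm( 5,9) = 45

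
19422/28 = 693+9/14 =693.64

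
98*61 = 5978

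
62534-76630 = -14096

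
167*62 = 10354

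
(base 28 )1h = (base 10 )45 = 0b101101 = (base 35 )1a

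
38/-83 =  - 38/83 = - 0.46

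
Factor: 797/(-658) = -2^( - 1) * 7^( - 1)*47^(-1)*797^1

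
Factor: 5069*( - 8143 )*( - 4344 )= 2^3 * 3^1*  17^1*  37^1*137^1*181^1*479^1 = 179306710248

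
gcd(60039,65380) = 7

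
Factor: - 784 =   -  2^4*7^2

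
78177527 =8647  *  9041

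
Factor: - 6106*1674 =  - 10221444 = -2^2*3^3*31^1*43^1*71^1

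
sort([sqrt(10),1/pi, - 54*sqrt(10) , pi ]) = [ - 54*sqrt(10),1/pi,  pi,sqrt( 10) ]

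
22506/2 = 11253 = 11253.00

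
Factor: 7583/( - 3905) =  - 5^( - 1) * 11^( - 1 )*71^(-1 )*7583^1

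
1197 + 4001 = 5198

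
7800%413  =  366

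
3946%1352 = 1242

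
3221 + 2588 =5809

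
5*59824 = 299120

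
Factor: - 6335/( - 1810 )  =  2^( - 1 )*7^1= 7/2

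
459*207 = 95013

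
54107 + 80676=134783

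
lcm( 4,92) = 92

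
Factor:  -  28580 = -2^2*5^1*1429^1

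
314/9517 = 314/9517 = 0.03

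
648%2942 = 648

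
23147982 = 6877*3366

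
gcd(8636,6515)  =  1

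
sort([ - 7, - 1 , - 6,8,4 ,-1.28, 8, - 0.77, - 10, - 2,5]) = [ -10,-7, - 6,- 2,-1.28,  -  1, - 0.77,4, 5,8,  8 ] 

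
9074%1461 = 308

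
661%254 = 153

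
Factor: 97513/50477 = 7^( - 1)*13^2*577^1 *7211^( - 1) 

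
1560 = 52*30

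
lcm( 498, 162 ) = 13446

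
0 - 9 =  - 9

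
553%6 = 1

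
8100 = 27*300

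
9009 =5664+3345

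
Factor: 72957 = 3^1*83^1*293^1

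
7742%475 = 142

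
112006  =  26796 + 85210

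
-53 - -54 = 1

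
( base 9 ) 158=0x86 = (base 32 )46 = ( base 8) 206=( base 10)134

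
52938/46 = 1150 + 19/23 = 1150.83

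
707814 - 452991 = 254823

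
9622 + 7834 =17456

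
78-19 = 59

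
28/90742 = 14/45371  =  0.00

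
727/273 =2+181/273 = 2.66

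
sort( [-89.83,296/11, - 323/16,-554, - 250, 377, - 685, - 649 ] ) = [-685 , - 649,- 554,-250, - 89.83, - 323/16,296/11,377 ] 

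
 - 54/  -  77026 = 27/38513 = 0.00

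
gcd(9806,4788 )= 2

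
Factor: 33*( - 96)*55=-174240= -2^5*3^2*5^1*11^2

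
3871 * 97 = 375487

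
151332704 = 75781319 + 75551385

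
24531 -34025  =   - 9494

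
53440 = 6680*8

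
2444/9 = 271 + 5/9 = 271.56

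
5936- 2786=3150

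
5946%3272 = 2674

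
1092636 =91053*12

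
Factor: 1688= 2^3*211^1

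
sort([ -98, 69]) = [ - 98, 69 ] 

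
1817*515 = 935755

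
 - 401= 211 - 612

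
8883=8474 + 409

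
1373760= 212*6480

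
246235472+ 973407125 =1219642597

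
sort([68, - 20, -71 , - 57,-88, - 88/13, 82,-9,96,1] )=[ -88, - 71, - 57,- 20, - 9, - 88/13 , 1, 68,82, 96]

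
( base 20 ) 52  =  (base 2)1100110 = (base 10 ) 102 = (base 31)39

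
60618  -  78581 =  - 17963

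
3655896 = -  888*(-4117 ) 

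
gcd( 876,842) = 2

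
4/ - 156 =  -  1/39 = - 0.03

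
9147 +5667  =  14814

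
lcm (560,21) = 1680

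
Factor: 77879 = 47^1*1657^1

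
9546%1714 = 976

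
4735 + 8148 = 12883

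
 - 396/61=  - 7 + 31/61 = - 6.49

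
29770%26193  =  3577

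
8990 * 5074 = 45615260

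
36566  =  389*94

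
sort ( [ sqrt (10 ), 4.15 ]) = [sqrt( 10), 4.15]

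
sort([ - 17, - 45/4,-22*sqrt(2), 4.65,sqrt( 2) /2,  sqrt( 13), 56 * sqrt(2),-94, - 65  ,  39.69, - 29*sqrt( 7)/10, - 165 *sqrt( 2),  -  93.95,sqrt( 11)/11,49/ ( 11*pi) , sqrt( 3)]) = [ - 165*sqrt ( 2),-94, - 93.95, - 65, - 22*sqrt(2), - 17, - 45/4,-29 * sqrt( 7)/10, sqrt( 11 )/11,sqrt( 2 )/2, 49/( 11 *pi ),  sqrt(3 ), sqrt (13), 4.65,  39.69 , 56 * sqrt( 2) ]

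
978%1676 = 978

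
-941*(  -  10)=9410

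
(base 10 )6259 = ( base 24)akj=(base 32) 63J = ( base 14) 23D1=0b1100001110011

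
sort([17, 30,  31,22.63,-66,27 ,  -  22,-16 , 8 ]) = [ - 66, - 22, - 16, 8, 17,22.63,  27,30,31]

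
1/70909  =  1/70909 = 0.00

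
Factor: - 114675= - 3^1*5^2* 11^1*139^1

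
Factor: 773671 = 853^1*907^1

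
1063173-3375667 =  - 2312494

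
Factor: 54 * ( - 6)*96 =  -31104 =-  2^7*3^5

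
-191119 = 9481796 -9672915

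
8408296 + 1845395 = 10253691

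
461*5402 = 2490322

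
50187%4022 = 1923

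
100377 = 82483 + 17894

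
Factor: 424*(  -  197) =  - 2^3*53^1*197^1 = - 83528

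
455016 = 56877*8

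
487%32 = 7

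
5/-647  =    -  1+642/647= -0.01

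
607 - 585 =22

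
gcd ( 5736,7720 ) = 8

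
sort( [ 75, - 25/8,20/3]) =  [ - 25/8,20/3, 75 ] 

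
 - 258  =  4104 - 4362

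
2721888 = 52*52344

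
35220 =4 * 8805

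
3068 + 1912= 4980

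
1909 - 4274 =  - 2365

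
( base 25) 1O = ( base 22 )25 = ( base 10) 49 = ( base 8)61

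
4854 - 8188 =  - 3334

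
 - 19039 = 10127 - 29166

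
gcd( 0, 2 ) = 2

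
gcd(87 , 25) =1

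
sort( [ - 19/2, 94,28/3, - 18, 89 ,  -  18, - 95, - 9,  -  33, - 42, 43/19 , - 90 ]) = [-95,  -  90, - 42, - 33, -18, - 18,  -  19/2,  -  9  ,  43/19, 28/3 , 89, 94] 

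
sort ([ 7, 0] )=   [ 0,7 ] 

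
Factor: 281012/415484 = 163^1*  241^(  -  1) = 163/241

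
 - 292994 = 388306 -681300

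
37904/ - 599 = -64 + 432/599 = - 63.28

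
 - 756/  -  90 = 8 + 2/5 = 8.40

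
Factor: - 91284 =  - 2^2*3^1*7607^1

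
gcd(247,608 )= 19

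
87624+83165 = 170789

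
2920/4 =730  =  730.00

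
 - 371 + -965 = -1336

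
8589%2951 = 2687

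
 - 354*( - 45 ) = 15930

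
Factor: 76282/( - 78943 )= - 2^1*43^1 *89^( - 1) = -86/89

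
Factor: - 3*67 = -201= - 3^1*67^1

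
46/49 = 46/49  =  0.94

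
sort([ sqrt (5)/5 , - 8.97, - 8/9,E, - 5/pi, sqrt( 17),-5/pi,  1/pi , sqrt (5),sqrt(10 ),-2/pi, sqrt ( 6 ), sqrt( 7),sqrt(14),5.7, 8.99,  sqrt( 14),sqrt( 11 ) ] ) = [ - 8.97, - 5/pi,-5/pi, - 8/9,-2/pi,1/pi , sqrt(5)/5,sqrt(5) , sqrt(6 ),sqrt( 7),E , sqrt( 10 ),sqrt( 11 )  ,  sqrt(14 ), sqrt( 14 ),sqrt( 17) , 5.7 , 8.99] 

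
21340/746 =28+226/373 = 28.61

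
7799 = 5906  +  1893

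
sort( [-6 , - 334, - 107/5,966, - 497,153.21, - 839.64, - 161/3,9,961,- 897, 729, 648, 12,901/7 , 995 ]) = [ - 897 , - 839.64  , - 497, - 334, - 161/3, -107/5, - 6,9,12, 901/7,153.21, 648,  729,  961,966,995]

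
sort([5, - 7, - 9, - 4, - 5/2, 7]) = [  -  9, -7, - 4, - 5/2, 5, 7]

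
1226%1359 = 1226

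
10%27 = 10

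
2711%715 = 566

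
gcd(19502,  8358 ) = 2786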